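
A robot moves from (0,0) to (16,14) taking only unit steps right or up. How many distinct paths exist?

Each path has 16 right steps and 14 up steps in some order (30 steps total).
Choose which 14 of the 30 steps are up: C(30,14).

Final answer: C(30,14) = 145422675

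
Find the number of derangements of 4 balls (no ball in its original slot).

Derangements satisfy D(n) = (n-1)(D(n-1) + D(n-2)), starting from D(0)=1, D(1)=0.
D(2) = 1 x (0 + 1) = 1
D(3) = 2 x (1 + 0) = 2
D(4) = 3 x (D(3) + D(2)) = 3 x (2 + 1)

Final answer: D(4) = 9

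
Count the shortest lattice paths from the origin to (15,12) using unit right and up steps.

Each path has 15 right steps and 12 up steps in some order (27 steps total).
Choose which 12 of the 27 steps are up: C(27,12).

Final answer: C(27,12) = 17383860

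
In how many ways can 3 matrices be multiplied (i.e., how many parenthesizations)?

The structures are counted by the Catalan number C_n. Here n = 3 - 1 = 2.
C_n = C(2n,n) - C(2n,n+1), so C_{2} = C(4,2) - C(4,3) = 6 - 4.

Final answer: C_{2} = 2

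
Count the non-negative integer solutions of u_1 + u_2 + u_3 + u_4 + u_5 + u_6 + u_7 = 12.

Stars and bars with 12 stars and 6 bars:
C(12+7-1, 7-1) = C(18,6).

Final answer: C(18,6) = 18564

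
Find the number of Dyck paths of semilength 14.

Total monotonic paths to (14,14): C(28,14) = 40116600.
By the reflection principle, paths that go above the diagonal number C(28,15) = 37442160.
Valid Dyck paths: 40116600 - 37442160.
(These counts are the Catalan numbers.)

Final answer: C_{14} = 2674440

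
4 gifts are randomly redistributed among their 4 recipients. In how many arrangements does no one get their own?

Derangements satisfy D(n) = (n-1)(D(n-1) + D(n-2)), starting from D(0)=1, D(1)=0.
D(2) = 1 x (0 + 1) = 1
D(3) = 2 x (1 + 0) = 2
D(4) = 3 x (D(3) + D(2)) = 3 x (2 + 1)

Final answer: D(4) = 9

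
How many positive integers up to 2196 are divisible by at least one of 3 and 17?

Multiples of 3: 732. Multiples of 17: 129. Of both (lcm=51): 43.
By inclusion-exclusion: 732 + 129 - 43.

Final answer: 818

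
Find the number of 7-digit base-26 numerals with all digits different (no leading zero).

First digit: 25 (nonzero). Second: 25 (not first). Third: 24, etc.
Total: 25 x 25 x 24 x 23 x 22 x 21 x 20.

Final answer: 3187800000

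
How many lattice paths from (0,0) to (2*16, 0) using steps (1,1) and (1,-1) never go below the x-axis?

Total monotonic paths to (16,16): C(32,16) = 601080390.
A path is bad iff it touches y = x + 1; reflecting its initial segment maps bad paths bijectively onto all paths to (15,17), of which there are C(32,17) = 565722720.
Valid Dyck paths: 601080390 - 565722720.
(These counts are the Catalan numbers.)

Final answer: C_{16} = 35357670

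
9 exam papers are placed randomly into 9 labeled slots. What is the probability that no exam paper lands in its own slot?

D(n) = (n-1)(D(n-1) + D(n-2)), D(0)=1, D(1)=0.
Building up: D(2)=1, D(3)=2, D(4)=9, D(5)=44, D(6)=265, D(7)=1854, D(8)=14833, D(9)=133496.
Total arrangements: 9! = 362880.
Probability = D(9)/9! = 16687/45360.

Final answer: D(9)/9! = 133496/362880 = 0.367879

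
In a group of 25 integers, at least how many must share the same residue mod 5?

There are 5 possible values for residue mod 5. With 25 integers and 5 categories, by pigeonhole: ceiling(25/5).

Final answer: 5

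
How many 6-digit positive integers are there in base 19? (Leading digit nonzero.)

These are the integers in [19^5, 19^6), so the count is 19^6 - 19^5 = 18 x 19^5.

Final answer: 44569782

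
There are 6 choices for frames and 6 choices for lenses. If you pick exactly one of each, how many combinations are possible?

By the multiplication principle: 6 x 6.

Final answer: 36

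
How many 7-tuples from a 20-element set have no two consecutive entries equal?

First character: 20 choices. Each subsequent: 19 choices (must differ from the previous one).
Total: 20 x 19^6.

Final answer: 20 x 19^{6} = 940917620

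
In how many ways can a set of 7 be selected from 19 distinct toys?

C(19,7) = 19!/(7! x (19-7)!).

Final answer: C(19,7) = 50388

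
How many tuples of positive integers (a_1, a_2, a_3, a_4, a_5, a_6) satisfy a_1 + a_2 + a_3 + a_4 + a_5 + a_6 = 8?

Substitute a'_i = a_i - 1 (so a'_i >= 0). Then sum a'_i = 8 - 6 = 2.
Stars and bars: C(2+6-1, 6-1) = C(7,5).

Final answer: C(7,5) = 21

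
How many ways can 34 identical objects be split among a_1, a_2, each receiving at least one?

Substitute a'_i = a_i - 1 (so a'_i >= 0). Then sum a'_i = 34 - 2 = 32.
Stars and bars: C(32+2-1, 2-1) = C(33,1).

Final answer: C(33,1) = 33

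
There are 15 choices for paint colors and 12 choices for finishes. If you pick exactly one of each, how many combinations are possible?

By the multiplication principle: 15 x 12.

Final answer: 180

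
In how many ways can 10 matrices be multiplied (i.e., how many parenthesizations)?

This is counted by the nth Catalan number C_n. Here n = 10 - 1 = 9.
C_n = (2n)!/(n!(n+1)!), so C_{9} = 18!/(9! x 10!) = C(18,9)/10 = 48620/10.

Final answer: C_{9} = 4862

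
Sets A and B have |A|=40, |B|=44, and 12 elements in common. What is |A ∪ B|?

|A union B| = |A| + |B| - |A intersect B| = 40 + 44 - 12.

Final answer: 72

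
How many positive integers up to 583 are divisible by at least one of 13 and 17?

Multiples of 13: 44. Multiples of 17: 34. Of both (lcm=221): 2.
By inclusion-exclusion: 44 + 34 - 2.

Final answer: 76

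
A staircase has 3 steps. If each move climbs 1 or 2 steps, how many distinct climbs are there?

Let f(n) count the ways. The last step is size 1 or 2, so f(n) = f(n-1) + f(n-2) with f(1)=1, f(2)=2.
Building up term by term: f(1)=1, f(2)=2, f(3)=3.

Final answer: 3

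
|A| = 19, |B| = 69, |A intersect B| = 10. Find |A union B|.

|A union B| = |A| + |B| - |A intersect B| = 19 + 69 - 10.

Final answer: 78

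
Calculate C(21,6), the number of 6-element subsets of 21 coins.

C(21,6) = 21!/(6! x (21-6)!).

Final answer: C(21,6) = 54264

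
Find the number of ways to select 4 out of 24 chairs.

C(24,4) = 24!/(4! x (24-4)!).

Final answer: C(24,4) = 10626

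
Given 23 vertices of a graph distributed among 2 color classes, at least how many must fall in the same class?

By pigeonhole with 23 objects and 2 categories: ceiling(23/2).

Final answer: 12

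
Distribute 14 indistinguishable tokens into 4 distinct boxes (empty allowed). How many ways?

Stars and bars: C(n+k-1, k-1) = C(17,3).

Final answer: C(17,3) = 680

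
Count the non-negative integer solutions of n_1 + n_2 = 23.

Stars and bars with 23 stars and 1 bars:
C(23+2-1, 2-1) = C(24,1).

Final answer: C(24,1) = 24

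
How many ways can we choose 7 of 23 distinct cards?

C(23,7) = 23!/(7! x (23-7)!).

Final answer: C(23,7) = 245157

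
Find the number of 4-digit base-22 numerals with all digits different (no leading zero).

The leading digit has 21 choices (anything but zero); the next has 21 (anything but the first), then 20, and so on, one fewer each time.
Total: 21 x 21 x 20 x 19.

Final answer: 167580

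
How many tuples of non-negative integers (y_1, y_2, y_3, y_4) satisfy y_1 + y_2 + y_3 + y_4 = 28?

Stars and bars with 28 stars and 3 bars:
C(28+4-1, 4-1) = C(31,3).

Final answer: C(31,3) = 4495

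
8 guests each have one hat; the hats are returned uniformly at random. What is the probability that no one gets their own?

D(n) = (n-1)(D(n-1) + D(n-2)), D(0)=1, D(1)=0.
Building up: D(2)=1, D(3)=2, D(4)=9, D(5)=44, D(6)=265, D(7)=1854, D(8)=14833.
Total arrangements: 8! = 40320.
Probability = D(8)/8! = 2119/5760.

Final answer: D(8)/8! = 14833/40320 = 0.367882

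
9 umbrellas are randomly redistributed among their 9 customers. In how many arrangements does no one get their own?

Derangements satisfy D(n) = (n-1)(D(n-1) + D(n-2)), starting from D(0)=1, D(1)=0.
D(2) = 1 x (0 + 1) = 1
D(3) = 2 x (1 + 0) = 2
D(4) = 3 x (2 + 1) = 9
D(5) = 4 x (9 + 2) = 44
D(6) = 5 x (44 + 9) = 265
D(7) = 6 x (265 + 44) = 1854
D(8) = 7 x (1854 + 265) = 14833
D(9) = 8 x (D(8) + D(7)) = 8 x (14833 + 1854)

Final answer: D(9) = 133496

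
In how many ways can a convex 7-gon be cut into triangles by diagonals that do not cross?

This is counted by the nth Catalan number C_n. Here n = 7 - 2 = 5.
C_n = (2n)!/(n!(n+1)!), so C_{5} = 10!/(5! x 6!) = C(10,5)/6 = 252/6.

Final answer: C_{5} = 42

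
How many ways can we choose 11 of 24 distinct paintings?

C(24,11) = 24!/(11! x 13!).

Final answer: \binom{24}{11} = 2496144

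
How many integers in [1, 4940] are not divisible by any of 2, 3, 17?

|div by 2|=2470, |div by 3|=1646, |div by 17|=290.
|div by 2&3|=823, |div by 2&17|=145, |div by 3&17|=96, |div by all|=48.
By inclusion-exclusion, divisible by at least one: 2470+1646+290-823-145-96+48 = 3390.
Not divisible by any: 4940 - 3390.

Final answer: 1550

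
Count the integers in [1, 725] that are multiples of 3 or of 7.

Multiples of 3: 241. Multiples of 7: 103. Of both (lcm=21): 34.
By inclusion-exclusion: 241 + 103 - 34.

Final answer: 310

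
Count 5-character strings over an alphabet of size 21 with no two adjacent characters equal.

First character: 21 choices. Each subsequent: 20 choices (must differ from the previous one).
Total: 21 x 20^4.

Final answer: 21 x 20^{4} = 3360000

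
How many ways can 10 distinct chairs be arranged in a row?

The number of ways to arrange 10 distinct objects is 10!.

Final answer: 10! = 3628800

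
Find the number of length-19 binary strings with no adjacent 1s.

A valid string ends in 0 (append to any length-(n-1) valid string) or in 01 (append to any length-(n-2) valid string), so a(n) = a(n-1) + a(n-2) with a(1)=2, a(2)=3.
Iterating the recurrence: a(1)=2, a(2)=3, a(3)=5, a(4)=8, a(5)=13, a(6)=21, a(7)=34, a(8)=55, a(9)=89, a(10)=144, a(11)=233, a(12)=377, a(13)=610, a(14)=987, a(15)=1597, a(16)=2584, a(17)=4181, a(18)=6765, a(19)=10946.

Final answer: 10946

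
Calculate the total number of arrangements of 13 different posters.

The number of ways to arrange 13 distinct objects is 13!.

Final answer: 13! = 6227020800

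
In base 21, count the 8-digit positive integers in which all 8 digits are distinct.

First digit: 20 (nonzero). Second: 20 (not first). Third: 19, etc.
Total: 20 x 20 x 19 x 18 x 17 x 16 x 15 x 14.

Final answer: 7814016000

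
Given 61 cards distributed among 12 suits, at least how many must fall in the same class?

By pigeonhole with 61 objects and 12 categories: ceiling(61/12).

Final answer: 6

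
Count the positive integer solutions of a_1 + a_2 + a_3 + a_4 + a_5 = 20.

Substitute a'_i = a_i - 1 (so a'_i >= 0). Then sum a'_i = 20 - 5 = 15.
Stars and bars: C(15+5-1, 5-1) = C(19,4).

Final answer: C(19,4) = 3876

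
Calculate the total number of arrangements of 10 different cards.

The number of ways to arrange 10 distinct objects is 10!.

Final answer: 10! = 3628800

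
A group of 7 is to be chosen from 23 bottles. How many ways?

C(23,7) = 23!/(7! x (23-7)!).

Final answer: C(23,7) = 245157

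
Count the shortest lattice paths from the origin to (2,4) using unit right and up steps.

Each path has 2 right steps and 4 up steps in some order (6 steps total).
Choose which 4 of the 6 steps are up: C(6,4).

Final answer: C(6,4) = 15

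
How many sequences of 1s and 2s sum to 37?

Let f(n) be the number of climbs. Removing the last move (1 or 2 steps) gives f(n) = f(n-1) + f(n-2); base cases f(1)=1, f(2)=2.
Building up term by term: f(1)=1, f(2)=2, f(3)=3, f(4)=5, f(5)=8, f(6)=13, f(7)=21, f(8)=34, f(9)=55, f(10)=89, f(11)=144, f(12)=233, f(13)=377, f(14)=610, f(15)=987, f(16)=1597, f(17)=2584, f(18)=4181, f(19)=6765, f(20)=10946, f(21)=17711, f(22)=28657, f(23)=46368, f(24)=75025, f(25)=121393, f(26)=196418, f(27)=317811, f(28)=514229, f(29)=832040, f(30)=1346269, f(31)=2178309, f(32)=3524578, f(33)=5702887, f(34)=9227465, f(35)=14930352, f(36)=24157817, f(37)=39088169.

Final answer: 39088169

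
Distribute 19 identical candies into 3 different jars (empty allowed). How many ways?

Stars and bars: C(n+k-1, k-1) = C(21,2).

Final answer: C(21,2) = 210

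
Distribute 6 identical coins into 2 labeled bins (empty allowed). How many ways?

Stars and bars: C(n+k-1, k-1) = C(7,1).

Final answer: C(7,1) = 7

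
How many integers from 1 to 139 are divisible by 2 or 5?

Multiples of 2: 69. Multiples of 5: 27. Of both (lcm=10): 13.
By inclusion-exclusion: 69 + 27 - 13.

Final answer: 83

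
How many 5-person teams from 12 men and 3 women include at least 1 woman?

Sum over valid woman counts:
C(3,1)C(12,4) = 1485
C(3,2)C(12,3) = 660
C(3,3)C(12,2) = 66
Total: 1485 + 660 + 66.

Final answer: 2211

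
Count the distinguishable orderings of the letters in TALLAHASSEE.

Letters (A:3, E:2, H:1, L:2, S:2, T:1). Total letters: 11.
Permutations = 11!/(3! x 2! x 2! x 2!).

Final answer: 831600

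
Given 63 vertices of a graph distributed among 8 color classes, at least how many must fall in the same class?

By pigeonhole with 63 objects and 8 categories: ceiling(63/8).

Final answer: 8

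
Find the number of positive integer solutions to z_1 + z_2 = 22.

Substitute z'_i = z_i - 1 (so z'_i >= 0). Then sum z'_i = 22 - 2 = 20.
Stars and bars: C(20+2-1, 2-1) = C(21,1).

Final answer: C(21,1) = 21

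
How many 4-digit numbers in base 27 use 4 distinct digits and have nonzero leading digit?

First digit: 26 (nonzero). Second: 26 (not first). Third: 25, etc.
Total: 26 x 26 x 25 x 24.

Final answer: 405600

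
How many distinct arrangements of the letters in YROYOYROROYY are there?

Letters (O:4, R:3, Y:5). Total letters: 12.
Permutations = 12!/(5! x 4! x 3!).

Final answer: 27720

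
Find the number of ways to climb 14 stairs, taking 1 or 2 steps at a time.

Let f(n) count the ways. The last step is size 1 or 2, so f(n) = f(n-1) + f(n-2) with f(1)=1, f(2)=2.
Building up term by term: f(1)=1, f(2)=2, f(3)=3, f(4)=5, f(5)=8, f(6)=13, f(7)=21, f(8)=34, f(9)=55, f(10)=89, f(11)=144, f(12)=233, f(13)=377, f(14)=610.

Final answer: 610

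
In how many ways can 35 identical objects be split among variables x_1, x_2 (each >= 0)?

Stars and bars with 35 stars and 1 bars:
C(35+2-1, 2-1) = C(36,1).

Final answer: C(36,1) = 36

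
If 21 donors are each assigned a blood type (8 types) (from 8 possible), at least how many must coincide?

There are 8 possible values for blood type (8 types). With 21 donors and 8 categories, by pigeonhole: ceiling(21/8).

Final answer: 3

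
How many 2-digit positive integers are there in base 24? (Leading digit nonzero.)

In base 24, the leading digit has 23 choices (1..23); each of the remaining 1 digits has 24 choices.
Total: 23 x 24^1.

Final answer: 552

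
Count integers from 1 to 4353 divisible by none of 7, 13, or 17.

|div by 7|=621, |div by 13|=334, |div by 17|=256.
|div by 7&13|=47, |div by 7&17|=36, |div by 13&17|=19, |div by all|=2.
By inclusion-exclusion, divisible by at least one: 621+334+256-47-36-19+2 = 1111.
Not divisible by any: 4353 - 1111.

Final answer: 3242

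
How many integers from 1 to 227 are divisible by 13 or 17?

Multiples of 13: 17. Multiples of 17: 13. Of both (lcm=221): 1.
By inclusion-exclusion: 17 + 13 - 1.

Final answer: 29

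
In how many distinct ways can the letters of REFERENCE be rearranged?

Letters (C:1, E:4, F:1, N:1, R:2). Total letters: 9.
Permutations = 9!/(4! x 2!).

Final answer: 7560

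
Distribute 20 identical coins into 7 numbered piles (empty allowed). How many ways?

Stars and bars: C(n+k-1, k-1) = C(26,6).

Final answer: C(26,6) = 230230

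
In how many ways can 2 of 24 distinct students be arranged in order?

P(24,2) = 24!/(24-2)! = 24!/22!.

Final answer: P(24,2) = 552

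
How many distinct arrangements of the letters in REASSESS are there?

Letters (A:1, E:2, R:1, S:4). Total letters: 8.
Permutations = 8!/(4! x 2!).

Final answer: 840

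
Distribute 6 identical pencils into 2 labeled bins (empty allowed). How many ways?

Stars and bars: C(n+k-1, k-1) = C(7,1).

Final answer: C(7,1) = 7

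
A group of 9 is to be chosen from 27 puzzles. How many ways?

C(27,9) = 27!/(9! x 18!).

Final answer: \binom{27}{9} = 4686825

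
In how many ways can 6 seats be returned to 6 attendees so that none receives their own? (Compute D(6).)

Derangements satisfy D(n) = (n-1)(D(n-1) + D(n-2)), starting from D(0)=1, D(1)=0.
D(2) = 1 x (0 + 1) = 1
D(3) = 2 x (1 + 0) = 2
D(4) = 3 x (2 + 1) = 9
D(5) = 4 x (9 + 2) = 44
D(6) = 5 x (D(5) + D(4)) = 5 x (44 + 9)

Final answer: D(6) = 265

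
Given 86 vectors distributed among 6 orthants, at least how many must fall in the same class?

By pigeonhole with 86 objects and 6 categories: ceiling(86/6).

Final answer: 15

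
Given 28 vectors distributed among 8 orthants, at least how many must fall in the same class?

By pigeonhole with 28 objects and 8 categories: ceiling(28/8).

Final answer: 4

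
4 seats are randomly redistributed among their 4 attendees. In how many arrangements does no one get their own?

Derangements satisfy D(n) = (n-1)(D(n-1) + D(n-2)), starting from D(0)=1, D(1)=0.
D(2) = 1 x (0 + 1) = 1
D(3) = 2 x (1 + 0) = 2
D(4) = 3 x (D(3) + D(2)) = 3 x (2 + 1)

Final answer: D(4) = 9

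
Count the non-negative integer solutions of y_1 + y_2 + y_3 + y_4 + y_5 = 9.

Stars and bars with 9 stars and 4 bars:
C(9+5-1, 5-1) = C(13,4).

Final answer: C(13,4) = 715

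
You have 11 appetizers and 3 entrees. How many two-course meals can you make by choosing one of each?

By the multiplication principle: 11 x 3.

Final answer: 33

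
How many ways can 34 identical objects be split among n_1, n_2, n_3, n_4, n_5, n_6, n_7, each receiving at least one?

Substitute n'_i = n_i - 1 (so n'_i >= 0). Then sum n'_i = 34 - 7 = 27.
Stars and bars: C(27+7-1, 7-1) = C(33,6).

Final answer: C(33,6) = 1107568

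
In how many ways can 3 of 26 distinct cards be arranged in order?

P(26,3) = 26!/(26-3)! = 26!/23!.

Final answer: P(26,3) = 15600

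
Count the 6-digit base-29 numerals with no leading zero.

In base 29, the leading digit has 28 choices (1..28); each of the remaining 5 digits has 29 choices.
Total: 28 x 29^5.

Final answer: 574312172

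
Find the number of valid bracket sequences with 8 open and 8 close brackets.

This is a standard Catalan-number count: the answer is C_n. Here n = 8 (pairs).
Using C_0 = 1 and C_(k+1) = C_k x 2(2k+1)/(k+2), build up term by term: C_1=1, C_2=2, C_3=5, C_4=14, C_5=42, C_6=132, C_7=429, C_8=1430.

Final answer: C_{8} = 1430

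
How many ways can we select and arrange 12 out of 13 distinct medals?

P(13,12) = 13!/(13-12)! = 13!/1!.

Final answer: P(13,12) = 6227020800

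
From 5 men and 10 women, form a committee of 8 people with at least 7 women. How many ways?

Sum over valid woman counts:
C(10,7)C(5,1) = 600
C(10,8)C(5,0) = 45
Total: 600 + 45.

Final answer: 645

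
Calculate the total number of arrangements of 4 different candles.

The number of ways to arrange 4 distinct objects is 4!.

Final answer: 4! = 24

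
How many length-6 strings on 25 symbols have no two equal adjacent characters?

Let g(n) count such strings. g(1) = 25, and each valid string of length n-1 extends in 24 ways (any symbol but the last), so g(n) = 24 g(n-1).
Total: g(6) = 25 x 24^5.

Final answer: 25 x 24^{5} = 199065600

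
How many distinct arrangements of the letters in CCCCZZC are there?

Letters (C:5, Z:2). Total letters: 7.
Permutations = 7!/(5! x 2!).

Final answer: 21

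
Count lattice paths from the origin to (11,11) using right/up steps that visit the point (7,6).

Paths (0,0)->(7,6): C(13,6) = 1716.
Paths (7,6)->(11,11): C(9,5) = 126.
By multiplication principle: 1716 x 126.

Final answer: 216216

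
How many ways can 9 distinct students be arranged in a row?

The number of ways to arrange 9 distinct objects is 9!.

Final answer: 9! = 362880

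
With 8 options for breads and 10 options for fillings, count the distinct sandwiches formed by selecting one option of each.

By the multiplication principle: 8 x 10.

Final answer: 80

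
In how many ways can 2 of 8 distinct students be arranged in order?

P(8,2) = 8!/(8-2)! = 8!/6!.

Final answer: P(8,2) = 56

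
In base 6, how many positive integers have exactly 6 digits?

Leading digit: 5 options (nonzero). Other 5 digit(s): 6 options each.
Total: 5 x 6^5.

Final answer: 38880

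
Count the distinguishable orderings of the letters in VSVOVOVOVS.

Letters (O:3, S:2, V:5). Total letters: 10.
Permutations = 10!/(5! x 3! x 2!).

Final answer: 2520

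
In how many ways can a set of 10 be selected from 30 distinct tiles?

C(30,10) = 30!/(10! x 20!).

Final answer: \binom{30}{10} = 30045015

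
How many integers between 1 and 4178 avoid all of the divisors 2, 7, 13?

|div by 2|=2089, |div by 7|=596, |div by 13|=321.
|div by 2&7|=298, |div by 2&13|=160, |div by 7&13|=45, |div by all|=22.
By inclusion-exclusion, divisible by at least one: 2089+596+321-298-160-45+22 = 2525.
Not divisible by any: 4178 - 2525.

Final answer: 1653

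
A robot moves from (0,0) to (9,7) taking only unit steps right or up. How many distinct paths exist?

Each path has 9 right steps and 7 up steps in some order (16 steps total).
Choose which 7 of the 16 steps are up: C(16,7).

Final answer: C(16,7) = 11440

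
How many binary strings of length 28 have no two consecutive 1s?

A valid string ends in 0 (append to any length-(n-1) valid string) or in 01 (append to any length-(n-2) valid string), so a(n) = a(n-1) + a(n-2) with a(1)=2, a(2)=3.
Building up term by term: a(1)=2, a(2)=3, a(3)=5, a(4)=8, a(5)=13, a(6)=21, a(7)=34, a(8)=55, a(9)=89, a(10)=144, a(11)=233, a(12)=377, a(13)=610, a(14)=987, a(15)=1597, a(16)=2584, a(17)=4181, a(18)=6765, a(19)=10946, a(20)=17711, a(21)=28657, a(22)=46368, a(23)=75025, a(24)=121393, a(25)=196418, a(26)=317811, a(27)=514229, a(28)=832040.

Final answer: 832040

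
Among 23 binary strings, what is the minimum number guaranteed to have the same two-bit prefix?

There are 4 possible values for two-bit prefix. With 23 binary strings and 4 categories, by pigeonhole: ceiling(23/4).

Final answer: 6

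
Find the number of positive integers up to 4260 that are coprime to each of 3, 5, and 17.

|div by 3|=1420, |div by 5|=852, |div by 17|=250.
|div by 3&5|=284, |div by 3&17|=83, |div by 5&17|=50, |div by all|=16.
By inclusion-exclusion, divisible by at least one: 1420+852+250-284-83-50+16 = 2121.
Not divisible by any: 4260 - 2121.

Final answer: 2139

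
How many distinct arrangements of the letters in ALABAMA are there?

Letters (A:4, B:1, L:1, M:1). Total letters: 7.
Permutations = 7!/(4!).

Final answer: 210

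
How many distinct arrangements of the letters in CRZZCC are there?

Letters (C:3, R:1, Z:2). Total letters: 6.
Permutations = 6!/(3! x 2!).

Final answer: 60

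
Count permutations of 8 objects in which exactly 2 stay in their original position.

Choose which 2 elements are fixed: C(8,2) = 28.
Derange the remaining 6 using D(j) = (j-1)(D(j-1) + D(j-2)), D(0)=1, D(1)=0: D(2)=1, D(3)=2, D(4)=9, D(5)=44, D(6)=265.
Total: 28 x 265.

Final answer: C(8,2) D(6) = 7420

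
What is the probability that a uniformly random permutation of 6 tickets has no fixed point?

Derangements satisfy D(n) = (n-1)(D(n-1) + D(n-2)), starting from D(0)=1, D(1)=0.
Building up: D(2)=1, D(3)=2, D(4)=9, D(5)=44, D(6)=265.
Total arrangements: 6! = 720.
Probability = D(6)/6! = 53/144.

Final answer: D(6)/6! = 265/720 = 0.368056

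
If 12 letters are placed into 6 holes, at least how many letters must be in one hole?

By the pigeonhole principle: ceiling(12/6).

Final answer: 2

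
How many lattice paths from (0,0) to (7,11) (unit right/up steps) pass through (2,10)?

Paths (0,0)->(2,10): C(12,10) = 66.
Paths (2,10)->(7,11): C(6,1) = 6.
By multiplication principle: 66 x 6.

Final answer: 396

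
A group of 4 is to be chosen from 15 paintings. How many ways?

C(15,4) = 15!/(4! x (15-4)!).

Final answer: C(15,4) = 1365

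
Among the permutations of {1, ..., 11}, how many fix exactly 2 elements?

Choose which 2 elements are fixed: C(11,2) = 55.
Derange the remaining 9 using D(j) = (j-1)(D(j-1) + D(j-2)), D(0)=1, D(1)=0: D(2)=1, D(3)=2, D(4)=9, D(5)=44, D(6)=265, D(7)=1854, D(8)=14833, D(9)=133496.
Total: 55 x 133496.

Final answer: C(11,2) D(9) = 7342280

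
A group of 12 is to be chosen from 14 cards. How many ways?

C(14,12) = 14!/(12! x 2!).

Final answer: \binom{14}{12} = 91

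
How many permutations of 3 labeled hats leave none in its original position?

D(n) = (n-1)(D(n-1) + D(n-2)), D(0)=1, D(1)=0.
D(2) = 1 x (0 + 1) = 1
D(3) = 2 x (D(2) + D(1)) = 2 x (1 + 0)

Final answer: D(3) = 2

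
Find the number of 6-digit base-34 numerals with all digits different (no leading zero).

The leading digit has 33 choices (anything but zero); the next has 33 (anything but the first), then 32, and so on, one fewer each time.
Total: 33 x 33 x 32 x 31 x 30 x 29.

Final answer: 939850560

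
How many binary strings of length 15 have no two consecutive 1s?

Let a(n) count valid strings. If the last bit is 0 the prefix is any valid string of length n-1; if it is 1 the string must end in 01 with a valid prefix of length n-2. So a(n) = a(n-1) + a(n-2), a(1)=2, a(2)=3.
Iterating the recurrence: a(1)=2, a(2)=3, a(3)=5, a(4)=8, a(5)=13, a(6)=21, a(7)=34, a(8)=55, a(9)=89, a(10)=144, a(11)=233, a(12)=377, a(13)=610, a(14)=987, a(15)=1597.

Final answer: 1597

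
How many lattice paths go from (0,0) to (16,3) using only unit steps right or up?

Each path has 16 right steps and 3 up steps in some order (19 steps total).
Choose which 3 of the 19 steps are up: C(19,3).

Final answer: C(19,3) = 969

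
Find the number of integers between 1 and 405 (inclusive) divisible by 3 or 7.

Multiples of 3: 135. Multiples of 7: 57. Of both (lcm=21): 19.
By inclusion-exclusion: 135 + 57 - 19.

Final answer: 173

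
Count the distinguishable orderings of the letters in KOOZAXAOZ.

Letters (A:2, K:1, O:3, X:1, Z:2). Total letters: 9.
Permutations = 9!/(3! x 2! x 2!).

Final answer: 15120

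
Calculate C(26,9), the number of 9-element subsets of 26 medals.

C(26,9) = 26!/(9! x 17!).

Final answer: \binom{26}{9} = 3124550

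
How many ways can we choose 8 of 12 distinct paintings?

C(12,8) = 12!/(8! x (12-8)!).

Final answer: C(12,8) = 495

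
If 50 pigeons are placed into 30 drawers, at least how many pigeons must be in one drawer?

By the pigeonhole principle: ceiling(50/30).

Final answer: 2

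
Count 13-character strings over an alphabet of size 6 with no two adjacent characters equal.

First character: 6 choices. Each subsequent: 5 choices (must differ from the previous one).
Total: 6 x 5^12.

Final answer: 6 x 5^{12} = 1464843750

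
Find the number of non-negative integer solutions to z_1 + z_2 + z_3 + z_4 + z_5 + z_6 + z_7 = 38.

Stars and bars with 38 stars and 6 bars:
C(38+7-1, 7-1) = C(44,6).

Final answer: C(44,6) = 7059052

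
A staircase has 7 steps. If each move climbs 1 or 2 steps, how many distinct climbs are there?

Condition on the final move: it is a 1-step (f(n-1) ways to get there) or a 2-step (f(n-2) ways), so f(n) = f(n-1) + f(n-2), with f(1)=1, f(2)=2.
Computing successive values: f(1)=1, f(2)=2, f(3)=3, f(4)=5, f(5)=8, f(6)=13, f(7)=21.

Final answer: 21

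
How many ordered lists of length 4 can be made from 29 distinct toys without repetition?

P(29,4) = 29!/(29-4)! = 29!/25!.

Final answer: P(29,4) = 570024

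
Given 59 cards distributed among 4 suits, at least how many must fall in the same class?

By pigeonhole with 59 objects and 4 categories: ceiling(59/4).

Final answer: 15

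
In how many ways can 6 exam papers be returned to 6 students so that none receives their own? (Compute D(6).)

Use the recurrence D(n) = (n-1)(D(n-1) + D(n-2)) with D(0)=1, D(1)=0.
D(2) = 1 x (0 + 1) = 1
D(3) = 2 x (1 + 0) = 2
D(4) = 3 x (2 + 1) = 9
D(5) = 4 x (9 + 2) = 44
D(6) = 5 x (D(5) + D(4)) = 5 x (44 + 9)

Final answer: D(6) = 265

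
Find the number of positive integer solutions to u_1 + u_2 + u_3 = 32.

Substitute u'_i = u_i - 1 (so u'_i >= 0). Then sum u'_i = 32 - 3 = 29.
Stars and bars: C(29+3-1, 3-1) = C(31,2).

Final answer: C(31,2) = 465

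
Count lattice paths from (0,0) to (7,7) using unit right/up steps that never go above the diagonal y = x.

Total monotonic paths to (7,7): C(14,7) = 3432.
A path is bad iff it touches y = x + 1; reflecting its initial segment maps bad paths bijectively onto all paths to (6,8), of which there are C(14,8) = 3003.
Valid Dyck paths: 3432 - 3003.
(This is the Catalan number C_{7}.)

Final answer: C_{7} = 429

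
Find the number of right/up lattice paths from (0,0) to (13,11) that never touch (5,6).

Total paths to (13,11): C(24,11) = 2496144.
Paths through (5,6): C(11,6) x C(13,5) = 594594.
Avoiding (5,6): 2496144 - 594594.

Final answer: 1901550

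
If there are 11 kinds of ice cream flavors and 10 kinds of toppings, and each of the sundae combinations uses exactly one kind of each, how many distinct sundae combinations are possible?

By the multiplication principle: 11 x 10.

Final answer: 110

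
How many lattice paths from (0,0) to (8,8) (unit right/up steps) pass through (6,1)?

Paths (0,0)->(6,1): C(7,1) = 7.
Paths (6,1)->(8,8): C(9,7) = 36.
By multiplication principle: 7 x 36.

Final answer: 252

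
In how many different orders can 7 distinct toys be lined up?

The number of ways to arrange 7 distinct objects is 7!.

Final answer: 7! = 5040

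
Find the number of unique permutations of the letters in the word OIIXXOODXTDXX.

Letters (D:2, I:2, O:3, T:1, X:5). Total letters: 13.
Permutations = 13!/(5! x 3! x 2! x 2!).

Final answer: 2162160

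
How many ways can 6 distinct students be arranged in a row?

The number of ways to arrange 6 distinct objects is 6!.

Final answer: 6! = 720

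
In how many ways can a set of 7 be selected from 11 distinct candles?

C(11,7) = 11!/(7! x 4!).

Final answer: \binom{11}{7} = 330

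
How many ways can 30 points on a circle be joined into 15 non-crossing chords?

This is a standard Catalan-number count: the answer is C_n. Here n = 30/2 = 15.
C_n = C(2n,n)/(n+1), so C_{15} = C(30,15)/16 = 155117520/16.

Final answer: C_{15} = 9694845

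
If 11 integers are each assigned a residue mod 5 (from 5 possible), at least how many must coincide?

There are 5 possible values for residue mod 5. With 11 integers and 5 categories, by pigeonhole: ceiling(11/5).

Final answer: 3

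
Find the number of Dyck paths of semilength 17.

Total monotonic paths to (17,17): C(34,17) = 2333606220.
A path is bad iff it touches y = x + 1; reflecting its initial segment maps bad paths bijectively onto all paths to (16,18), of which there are C(34,18) = 2203961430.
Valid Dyck paths: 2333606220 - 2203961430.
(Equivalently, C_{17} = C(34,17)/18 = 2333606220/18.)

Final answer: C_{17} = 129644790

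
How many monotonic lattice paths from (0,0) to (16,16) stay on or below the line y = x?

Total monotonic paths to (16,16): C(32,16) = 601080390.
Paths that cross above y=x (reflection bijection): C(32,17) = 565722720.
Valid Dyck paths: 601080390 - 565722720.
(This is the Catalan number C_{16}.)

Final answer: C_{16} = 35357670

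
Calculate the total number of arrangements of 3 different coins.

The number of ways to arrange 3 distinct objects is 3!.

Final answer: 3! = 6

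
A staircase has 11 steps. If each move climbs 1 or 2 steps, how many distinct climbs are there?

Let f(n) count the ways. The last step is size 1 or 2, so f(n) = f(n-1) + f(n-2) with f(1)=1, f(2)=2.
Building up term by term: f(1)=1, f(2)=2, f(3)=3, f(4)=5, f(5)=8, f(6)=13, f(7)=21, f(8)=34, f(9)=55, f(10)=89, f(11)=144.

Final answer: 144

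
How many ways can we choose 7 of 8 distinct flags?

C(8,7) = 8!/(7! x 1!).

Final answer: \binom{8}{7} = 8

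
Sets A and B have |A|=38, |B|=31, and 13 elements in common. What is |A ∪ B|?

|A union B| = |A| + |B| - |A intersect B| = 38 + 31 - 13.

Final answer: 56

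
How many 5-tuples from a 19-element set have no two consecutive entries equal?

First character: 19 choices. Each subsequent: 18 choices (must differ from the previous one).
Total: 19 x 18^4.

Final answer: 19 x 18^{4} = 1994544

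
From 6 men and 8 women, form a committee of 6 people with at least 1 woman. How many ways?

Sum over valid woman counts:
C(8,1)C(6,5) = 48
C(8,2)C(6,4) = 420
C(8,3)C(6,3) = 1120
C(8,4)C(6,2) = 1050
C(8,5)C(6,1) = 336
C(8,6)C(6,0) = 28
Total: 48 + 420 + 1120 + 1050 + 336 + 28.

Final answer: 3002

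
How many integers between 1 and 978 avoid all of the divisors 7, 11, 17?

|div by 7|=139, |div by 11|=88, |div by 17|=57.
|div by 7&11|=12, |div by 7&17|=8, |div by 11&17|=5, |div by all|=0.
By inclusion-exclusion, divisible by at least one: 139+88+57-12-8-5+0 = 259.
Not divisible by any: 978 - 259.

Final answer: 719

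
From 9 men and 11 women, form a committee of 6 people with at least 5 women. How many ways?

Sum over valid woman counts:
C(11,5)C(9,1) = 4158
C(11,6)C(9,0) = 462
Total: 4158 + 462.

Final answer: 4620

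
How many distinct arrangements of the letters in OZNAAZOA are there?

Letters (A:3, N:1, O:2, Z:2). Total letters: 8.
Permutations = 8!/(3! x 2! x 2!).

Final answer: 1680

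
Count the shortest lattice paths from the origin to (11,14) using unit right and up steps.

Each path has 11 right steps and 14 up steps in some order (25 steps total).
Choose which 14 of the 25 steps are up: C(25,14).

Final answer: C(25,14) = 4457400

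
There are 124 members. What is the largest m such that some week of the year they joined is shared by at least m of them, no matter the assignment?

There are 52 possible values for week of the year they joined. With 124 members and 52 categories, by pigeonhole: ceiling(124/52).

Final answer: 3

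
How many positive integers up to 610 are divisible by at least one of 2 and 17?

Multiples of 2: 305. Multiples of 17: 35. Of both (lcm=34): 17.
By inclusion-exclusion: 305 + 35 - 17.

Final answer: 323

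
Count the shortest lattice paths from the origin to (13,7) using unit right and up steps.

Each path has 13 right steps and 7 up steps in some order (20 steps total).
Choose which 7 of the 20 steps are up: C(20,7).

Final answer: C(20,7) = 77520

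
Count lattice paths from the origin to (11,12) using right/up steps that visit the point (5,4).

Paths (0,0)->(5,4): C(9,4) = 126.
Paths (5,4)->(11,12): C(14,8) = 3003.
By multiplication principle: 126 x 3003.

Final answer: 378378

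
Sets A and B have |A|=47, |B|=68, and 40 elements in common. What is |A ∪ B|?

|A union B| = |A| + |B| - |A intersect B| = 47 + 68 - 40.

Final answer: 75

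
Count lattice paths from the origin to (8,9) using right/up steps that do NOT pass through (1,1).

Total paths to (8,9): C(17,9) = 24310.
Paths through (1,1): C(2,1) x C(15,8) = 12870.
Avoiding (1,1): 24310 - 12870.

Final answer: 11440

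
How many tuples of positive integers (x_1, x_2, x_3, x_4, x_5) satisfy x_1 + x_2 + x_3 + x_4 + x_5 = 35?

Substitute x'_i = x_i - 1 (so x'_i >= 0). Then sum x'_i = 35 - 5 = 30.
Stars and bars: C(30+5-1, 5-1) = C(34,4).

Final answer: C(34,4) = 46376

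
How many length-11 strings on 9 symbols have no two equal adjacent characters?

Let g(n) count such strings. g(1) = 9, and each valid string of length n-1 extends in 8 ways (any symbol but the last), so g(n) = 8 g(n-1).
Total: g(11) = 9 x 8^10.

Final answer: 9 x 8^{10} = 9663676416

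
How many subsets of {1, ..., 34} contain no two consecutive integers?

Let a(n) count such subsets of {1, ..., n}. Either n is excluded (a(n-1) ways) or n is included, forcing n-1 out (a(n-2) ways), so a(n) = a(n-1) + a(n-2) with a(1)=2, a(2)=3.
Building up term by term: a(1)=2, a(2)=3, a(3)=5, a(4)=8, a(5)=13, a(6)=21, a(7)=34, a(8)=55, a(9)=89, a(10)=144, a(11)=233, a(12)=377, a(13)=610, a(14)=987, a(15)=1597, a(16)=2584, a(17)=4181, a(18)=6765, a(19)=10946, a(20)=17711, a(21)=28657, a(22)=46368, a(23)=75025, a(24)=121393, a(25)=196418, a(26)=317811, a(27)=514229, a(28)=832040, a(29)=1346269, a(30)=2178309, a(31)=3524578, a(32)=5702887, a(33)=9227465, a(34)=14930352.

Final answer: 14930352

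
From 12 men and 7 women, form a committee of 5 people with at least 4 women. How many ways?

Sum over valid woman counts:
C(7,4)C(12,1) = 420
C(7,5)C(12,0) = 21
Total: 420 + 21.

Final answer: 441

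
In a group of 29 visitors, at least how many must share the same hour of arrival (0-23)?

There are 24 possible values for hour of arrival (0-23). With 29 visitors and 24 categories, by pigeonhole: ceiling(29/24).

Final answer: 2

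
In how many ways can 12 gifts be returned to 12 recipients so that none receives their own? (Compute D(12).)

D(n) = (n-1)(D(n-1) + D(n-2)), D(0)=1, D(1)=0.
D(2) = 1 x (0 + 1) = 1
D(3) = 2 x (1 + 0) = 2
D(4) = 3 x (2 + 1) = 9
D(5) = 4 x (9 + 2) = 44
D(6) = 5 x (44 + 9) = 265
D(7) = 6 x (265 + 44) = 1854
D(8) = 7 x (1854 + 265) = 14833
D(9) = 8 x (14833 + 1854) = 133496
D(10) = 9 x (133496 + 14833) = 1334961
D(11) = 10 x (1334961 + 133496) = 14684570
D(12) = 11 x (D(11) + D(10)) = 11 x (14684570 + 1334961)

Final answer: D(12) = 176214841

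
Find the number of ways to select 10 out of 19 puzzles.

C(19,10) = 19!/(10! x 9!).

Final answer: \binom{19}{10} = 92378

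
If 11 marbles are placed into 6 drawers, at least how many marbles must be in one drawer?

By the pigeonhole principle: ceiling(11/6).

Final answer: 2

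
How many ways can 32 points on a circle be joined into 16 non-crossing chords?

The structures are counted by the Catalan number C_n. Here n = 32/2 = 16.
C_n = C(2n,n)/(n+1), so C_{16} = C(32,16)/17 = 601080390/17.

Final answer: C_{16} = 35357670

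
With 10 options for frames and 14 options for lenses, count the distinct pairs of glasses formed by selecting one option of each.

By the multiplication principle: 10 x 14.

Final answer: 140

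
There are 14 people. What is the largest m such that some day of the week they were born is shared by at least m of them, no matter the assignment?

There are 7 possible values for day of the week they were born. With 14 people and 7 categories, by pigeonhole: ceiling(14/7).

Final answer: 2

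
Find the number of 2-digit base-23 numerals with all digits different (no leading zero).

The leading digit has 22 choices (anything but zero); the next has 22 (anything but the first), then 21, and so on, one fewer each time.
Total: 22 x 22.

Final answer: 484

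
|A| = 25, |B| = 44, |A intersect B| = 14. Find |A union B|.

|A union B| = |A| + |B| - |A intersect B| = 25 + 44 - 14.

Final answer: 55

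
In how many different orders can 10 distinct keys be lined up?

The number of ways to arrange 10 distinct objects is 10!.

Final answer: 10! = 3628800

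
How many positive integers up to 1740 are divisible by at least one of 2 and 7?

Multiples of 2: 870. Multiples of 7: 248. Of both (lcm=14): 124.
By inclusion-exclusion: 870 + 248 - 124.

Final answer: 994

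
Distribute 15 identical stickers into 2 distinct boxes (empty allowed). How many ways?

Stars and bars: C(n+k-1, k-1) = C(16,1).

Final answer: C(16,1) = 16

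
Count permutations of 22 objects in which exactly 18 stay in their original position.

Choose which 18 elements are fixed: C(22,18) = 7315.
Derange the remaining 4 using D(j) = (j-1)(D(j-1) + D(j-2)), D(0)=1, D(1)=0: D(2)=1, D(3)=2, D(4)=9.
Total: 7315 x 9.

Final answer: C(22,18) D(4) = 65835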